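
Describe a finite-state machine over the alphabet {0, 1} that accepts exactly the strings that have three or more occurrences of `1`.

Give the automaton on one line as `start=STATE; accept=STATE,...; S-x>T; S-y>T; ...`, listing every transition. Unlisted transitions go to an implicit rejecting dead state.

Only the number of `1`s matters, and only up to 4. Make a chain A → B → C → D → E advanced by each `1` (with E absorbing); every other symbol self-loops. The accepting set is {D, E}.
A 5-state machine:
       0  1 
>  A   A  B 
   B   B  C 
   C   C  D 
 * D   D  E 
 * E   E  E 
(> = start, * = accepting)

start=A; accept=D,E; A-0>A; A-1>B; B-0>B; B-1>C; C-0>C; C-1>D; D-0>D; D-1>E; E-0>E; E-1>E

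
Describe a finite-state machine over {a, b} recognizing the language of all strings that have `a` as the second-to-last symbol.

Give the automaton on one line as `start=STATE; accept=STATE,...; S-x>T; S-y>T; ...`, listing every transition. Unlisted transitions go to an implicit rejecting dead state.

start=q0; accept=q3,q4; q0-a>q1; q0-b>q2; q1-a>q3; q1-b>q4; q2-a>q5; q2-b>q6; q3-a>q3; q3-b>q4; q4-a>q5; q4-b>q6; q5-a>q3; q5-b>q4; q6-a>q5; q6-b>q6

Because acceptance depends on a position counted from the end, the machine has to buffer the most recent 2 symbols. Make each state the string of the last up-to-2 symbols read; on input `x` shift the window left and append `x`. Accept when the buffered window has length 2 and begins with `a`.
7 states suffice.
        a   b  
>  q0   q1  q2 
   q1   q3  q4 
   q2   q5  q6 
 * q3   q3  q4 
 * q4   q5  q6 
   q5   q3  q4 
   q6   q5  q6 
(> = start, * = accepting)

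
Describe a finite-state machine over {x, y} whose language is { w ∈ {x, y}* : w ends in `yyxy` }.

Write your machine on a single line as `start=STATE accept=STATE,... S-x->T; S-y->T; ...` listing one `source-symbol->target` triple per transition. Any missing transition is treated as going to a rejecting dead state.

start=q0; accept=q4; q0-x->q0; q0-y->q1; q1-x->q0; q1-y->q2; q2-x->q3; q2-y->q2; q3-x->q0; q3-y->q4; q4-x->q0; q4-y->q2

Let each state record the length of the longest suffix of the input read so far that is also a prefix of `yyxy`. q1 means the last symbol is `y`; q2 means the last 2 symbols are `yy`; q3 means the last 3 symbols are `yyx`; q4 means the last 4 symbols are `yyxy`. Accept only at q4, where the string currently ends in `yyxy`.
        x   y  
>  q0   q0  q1 
   q1   q0  q2 
   q2   q3  q2 
   q3   q0  q4 
 * q4   q0  q2 
(> = start, * = accepting)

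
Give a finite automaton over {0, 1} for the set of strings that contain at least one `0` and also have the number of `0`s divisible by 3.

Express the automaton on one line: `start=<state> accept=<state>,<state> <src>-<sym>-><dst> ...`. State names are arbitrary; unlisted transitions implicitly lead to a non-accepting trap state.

Run two small machines in parallel and take their product. The first has 3 states tracking the count of `0`s, saturating at 2; the second has 3 states tracking the count of `0`s modulo 3. A product state is a pair (one from each), accepting exactly when both do. Equivalent product states are then merged.
With 4 states:
       0  1 
>  A   B  A 
   B   C  B 
   C   D  C 
 * D   B  D 
(> = start, * = accepting)

start=A accept=D A-0->B A-1->A B-0->C B-1->B C-0->D C-1->C D-0->B D-1->D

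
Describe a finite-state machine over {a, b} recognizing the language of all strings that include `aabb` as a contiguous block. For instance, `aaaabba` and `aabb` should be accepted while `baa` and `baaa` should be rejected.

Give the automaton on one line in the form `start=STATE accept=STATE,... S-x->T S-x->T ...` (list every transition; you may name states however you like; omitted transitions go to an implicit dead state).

start=S0 accept=S4 S0-a->S1 S0-b->S0 S1-a->S2 S1-b->S0 S2-a->S2 S2-b->S3 S3-a->S1 S3-b->S4 S4-a->S4 S4-b->S4

States S0..S3 record the length of the longest prefix of `aabb` that matches the current input suffix. Reaching S4 means `aabb` has been seen, and we stay there forever. Accept from S4.
5 states suffice.
        a   b  
>  S0   S1  S0 
   S1   S2  S0 
   S2   S2  S3 
   S3   S1  S4 
 * S4   S4  S4 
(> = start, * = accepting)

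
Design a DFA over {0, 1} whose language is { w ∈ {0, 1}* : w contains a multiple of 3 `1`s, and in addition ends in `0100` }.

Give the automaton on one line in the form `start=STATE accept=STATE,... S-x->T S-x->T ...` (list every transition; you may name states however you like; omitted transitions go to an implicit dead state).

Run two small machines in parallel and take their product. One (3 states) tracks the count of `1`s modulo 3; the other (5 states) tracks how much of the suffix `0100` has currently been matched. Each combined state is a pair, one component from each; accept when both components accept. Equivalent product states are then merged.
        0   1  
>  q0   q0  q1 
   q1   q1  q2 
   q2   q3  q0 
   q3   q3  q4 
   q4   q5  q1 
   q5   q6  q1 
 * q6   q0  q1 
(> = start, * = accepting)

start=q0 accept=q6 q0-0->q0 q0-1->q1 q1-0->q1 q1-1->q2 q2-0->q3 q2-1->q0 q3-0->q3 q3-1->q4 q4-0->q5 q4-1->q1 q5-0->q6 q5-1->q1 q6-0->q0 q6-1->q1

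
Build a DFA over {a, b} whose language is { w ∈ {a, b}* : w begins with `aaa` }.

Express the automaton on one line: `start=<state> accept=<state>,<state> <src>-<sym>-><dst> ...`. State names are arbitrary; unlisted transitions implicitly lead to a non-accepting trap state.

start=s0 accept=s3 s0-a->s1 s0-b->s4 s1-a->s2 s1-b->s4 s2-a->s3 s2-b->s4 s3-a->s3 s3-b->s3 s4-a->s4 s4-b->s4

Check the first 3 symbols one by one: s0 through s2 record how many have matched `aaa` so far; any wrong symbol goes to the dead state s4. After all 3 match we enter the accepting sink s3.
5 states suffice.
        a   b  
>  s0   s1  s4 
   s1   s2  s4 
   s2   s3  s4 
 * s3   s3  s3 
   s4   s4  s4 
(> = start, * = accepting)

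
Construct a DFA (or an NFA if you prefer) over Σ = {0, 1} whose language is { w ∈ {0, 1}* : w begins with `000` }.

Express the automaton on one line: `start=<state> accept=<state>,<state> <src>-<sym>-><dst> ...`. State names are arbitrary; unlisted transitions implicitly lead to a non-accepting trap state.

start=S0 accept=S3 S0-0->S1 S0-1->S4 S1-0->S2 S1-1->S4 S2-0->S3 S2-1->S4 S3-0->S3 S3-1->S3 S4-0->S4 S4-1->S4

Walk along `000` while the input agrees: from S0 take `0` to S1, and so on. Any deviation drops to the rejecting sink S4. Once S3 is reached the prefix is confirmed and every continuation is accepted.
5 states suffice.
        0   1  
>  S0   S1  S4 
   S1   S2  S4 
   S2   S3  S4 
 * S3   S3  S3 
   S4   S4  S4 
(> = start, * = accepting)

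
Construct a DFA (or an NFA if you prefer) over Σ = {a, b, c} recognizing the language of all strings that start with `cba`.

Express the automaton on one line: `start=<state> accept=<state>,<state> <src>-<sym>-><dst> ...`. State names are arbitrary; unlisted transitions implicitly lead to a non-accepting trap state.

start=s0 accept=s3 s0-a->s4 s0-b->s4 s0-c->s1 s1-a->s4 s1-b->s2 s1-c->s4 s2-a->s3 s2-b->s4 s2-c->s4 s3-a->s3 s3-b->s3 s3-c->s3 s4-a->s4 s4-b->s4 s4-c->s4

Walk along `cba` while the input agrees: from s0 take `c` to s1, and so on. Any deviation drops to the rejecting sink s4. Once s3 is reached the prefix is confirmed and every continuation is accepted.
A 5-state machine:
        a   b   c  
>  s0   s4  s4  s1 
   s1   s4  s2  s4 
   s2   s3  s4  s4 
 * s3   s3  s3  s3 
   s4   s4  s4  s4 
(> = start, * = accepting)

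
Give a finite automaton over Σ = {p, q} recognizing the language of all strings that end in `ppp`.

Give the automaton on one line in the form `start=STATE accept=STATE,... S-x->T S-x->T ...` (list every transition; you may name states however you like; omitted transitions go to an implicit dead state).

Remember how much of `ppp` the current input suffix matches. State A means no match yet; B means the last symbol is `p`; C means the last 2 symbols are `pp`; D means the last 3 symbols are `ppp`. Only D accepts. On a mismatch, fall back to the longest proper suffix that is still a prefix of `ppp`.
4 states suffice.
       p  q 
>  A   B  A 
   B   C  A 
   C   D  A 
 * D   D  A 
(> = start, * = accepting)

start=A accept=D A-p->B A-q->A B-p->C B-q->A C-p->D C-q->A D-p->D D-q->A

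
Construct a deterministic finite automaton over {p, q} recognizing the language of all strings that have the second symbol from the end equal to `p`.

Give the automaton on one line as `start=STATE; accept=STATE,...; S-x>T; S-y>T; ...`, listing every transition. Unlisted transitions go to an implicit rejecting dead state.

start=S0; accept=S3,S4; S0-p>S1; S0-q>S2; S1-p>S3; S1-q>S4; S2-p>S5; S2-q>S6; S3-p>S3; S3-q>S4; S4-p>S5; S4-q>S6; S5-p>S3; S5-q>S4; S6-p>S5; S6-q>S6

Because acceptance depends on a position counted from the end, the machine has to buffer the most recent 2 symbols. Make each state the string of the last up-to-2 symbols read; on input `x` shift the window left and append `x`. Accept when the buffered window has length 2 and begins with `p`.
With 7 states:
        p   q  
>  S0   S1  S2 
   S1   S3  S4 
   S2   S5  S6 
 * S3   S3  S4 
 * S4   S5  S6 
   S5   S3  S4 
   S6   S5  S6 
(> = start, * = accepting)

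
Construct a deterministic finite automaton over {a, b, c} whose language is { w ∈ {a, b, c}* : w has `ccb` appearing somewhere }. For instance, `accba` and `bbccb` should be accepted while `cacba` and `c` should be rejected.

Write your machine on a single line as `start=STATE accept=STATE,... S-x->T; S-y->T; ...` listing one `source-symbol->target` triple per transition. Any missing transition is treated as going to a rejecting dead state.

Track how much of `ccb` has been matched so far: state s0 is no progress, s3 is the absorbing accept state reached once `ccb` has occurred. Intermediate states record partial matches; on a mismatch, fall back to the longest reusable overlap.
4 states suffice.
        a   b   c  
>  s0   s0  s0  s1 
   s1   s0  s0  s2 
   s2   s0  s3  s2 
 * s3   s3  s3  s3 
(> = start, * = accepting)

start=s0; accept=s3; s0-a->s0; s0-b->s0; s0-c->s1; s1-a->s0; s1-b->s0; s1-c->s2; s2-a->s0; s2-b->s3; s2-c->s2; s3-a->s3; s3-b->s3; s3-c->s3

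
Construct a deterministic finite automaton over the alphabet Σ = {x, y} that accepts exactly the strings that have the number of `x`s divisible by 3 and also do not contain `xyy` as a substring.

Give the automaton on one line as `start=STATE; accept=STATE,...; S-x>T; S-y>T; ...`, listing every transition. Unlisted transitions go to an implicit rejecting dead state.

Run two small machines in parallel and take their product. One (3 states) tracks the count of `x`s modulo 3; the other (4 states) tracks partial matches of the forbidden pattern `xyy`. Each combined state is a pair, one component from each; accept when both components accept. After merging equivalent states the machine shrinks.
An 8-state machine:
        x   y  
>* q0   q1  q0 
   q1   q2  q3 
   q2   q4  q5 
   q3   q2  q6 
 * q4   q1  q7 
   q5   q4  q6 
   q6   q6  q6 
 * q7   q1  q6 
(> = start, * = accepting)

start=q0; accept=q0,q4,q7; q0-x>q1; q0-y>q0; q1-x>q2; q1-y>q3; q2-x>q4; q2-y>q5; q3-x>q2; q3-y>q6; q4-x>q1; q4-y>q7; q5-x>q4; q5-y>q6; q6-x>q6; q6-y>q6; q7-x>q1; q7-y>q6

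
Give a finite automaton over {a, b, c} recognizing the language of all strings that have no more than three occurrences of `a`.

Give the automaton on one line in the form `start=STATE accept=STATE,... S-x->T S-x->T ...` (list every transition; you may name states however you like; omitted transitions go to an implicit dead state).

start=q0 accept=q0,q1,q2,q3 q0-a->q1 q0-b->q0 q0-c->q0 q1-a->q2 q1-b->q1 q1-c->q1 q2-a->q3 q2-b->q2 q2-c->q2 q3-a->q4 q3-b->q3 q3-c->q3 q4-a->q4 q4-b->q4 q4-c->q4

Only the number of `a`s matters, and only up to 4. Make a chain q0 → q1 → q2 → q3 → q4 advanced by each `a` (with q4 absorbing); every other symbol self-loops. The accepting set is {q0, q1, q2, q3}.
With 5 states:
        a   b   c  
>* q0   q1  q0  q0 
 * q1   q2  q1  q1 
 * q2   q3  q2  q2 
 * q3   q4  q3  q3 
   q4   q4  q4  q4 
(> = start, * = accepting)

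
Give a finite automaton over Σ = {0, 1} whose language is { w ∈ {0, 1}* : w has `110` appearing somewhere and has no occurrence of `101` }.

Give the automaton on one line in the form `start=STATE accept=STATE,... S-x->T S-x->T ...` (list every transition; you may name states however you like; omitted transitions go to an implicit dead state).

start=s0 accept=s5,s6,s7 s0-0->s0 s0-1->s1 s1-0->s2 s1-1->s3 s2-0->s0 s2-1->s4 s3-0->s5 s3-1->s3 s4-0->s4 s4-1->s4 s5-0->s6 s5-1->s4 s6-0->s6 s6-1->s7 s7-0->s5 s7-1->s7

Build one automaton per condition and run them in lockstep. The first has 4 states tracking whether and how much of `110` has been seen; the second has 4 states tracking partial matches of the forbidden pattern `101`. A product state is a pair (one from each), accepting exactly when both do. After merging equivalent states the machine shrinks.
An 8-state machine:
        0   1  
>  s0   s0  s1 
   s1   s2  s3 
   s2   s0  s4 
   s3   s5  s3 
   s4   s4  s4 
 * s5   s6  s4 
 * s6   s6  s7 
 * s7   s5  s7 
(> = start, * = accepting)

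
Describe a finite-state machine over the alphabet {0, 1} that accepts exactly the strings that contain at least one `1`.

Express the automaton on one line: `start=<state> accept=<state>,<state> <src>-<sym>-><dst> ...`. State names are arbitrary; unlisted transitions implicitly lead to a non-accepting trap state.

Only the number of `1`s matters, and only up to 2. Make a chain A → B → C advanced by each `1` (with C absorbing); every other symbol self-loops. The accepting set is {B, C}.
A 3-state machine:
       0  1 
>  A   A  B 
 * B   B  C 
 * C   C  C 
(> = start, * = accepting)

start=A accept=B,C A-0->A A-1->B B-0->B B-1->C C-0->C C-1->C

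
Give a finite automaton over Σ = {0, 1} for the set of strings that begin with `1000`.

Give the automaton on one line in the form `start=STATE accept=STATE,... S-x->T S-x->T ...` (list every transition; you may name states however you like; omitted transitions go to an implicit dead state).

start=q0 accept=q4 q0-0->q5 q0-1->q1 q1-0->q2 q1-1->q5 q2-0->q3 q2-1->q5 q3-0->q4 q3-1->q5 q4-0->q4 q4-1->q4 q5-0->q5 q5-1->q5

Check the first 4 symbols one by one: q0 through q3 record how many have matched `1000` so far; any wrong symbol goes to the dead state q5. After all 4 match we enter the accepting sink q4.
6 states suffice.
        0   1  
>  q0   q5  q1 
   q1   q2  q5 
   q2   q3  q5 
   q3   q4  q5 
 * q4   q4  q4 
   q5   q5  q5 
(> = start, * = accepting)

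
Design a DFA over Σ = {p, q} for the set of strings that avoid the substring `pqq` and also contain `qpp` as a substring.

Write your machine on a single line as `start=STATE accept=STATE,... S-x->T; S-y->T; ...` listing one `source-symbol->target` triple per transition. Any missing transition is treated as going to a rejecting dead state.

Run two small machines in parallel and take their product. One (4 states) tracks partial matches of the forbidden pattern `pqq`; the other (4 states) tracks whether and how much of `qpp` has been seen. Each combined state is a pair, one component from each; accept when both components accept. After merging equivalent states the machine shrinks.
        p   q  
>  S0   S1  S2 
   S1   S1  S3 
   S2   S4  S2 
   S3   S4  S5 
   S4   S6  S3 
   S5   S5  S5 
 * S6   S6  S7 
 * S7   S6  S5 
(> = start, * = accepting)

start=S0; accept=S6,S7; S0-p->S1; S0-q->S2; S1-p->S1; S1-q->S3; S2-p->S4; S2-q->S2; S3-p->S4; S3-q->S5; S4-p->S6; S4-q->S3; S5-p->S5; S5-q->S5; S6-p->S6; S6-q->S7; S7-p->S6; S7-q->S5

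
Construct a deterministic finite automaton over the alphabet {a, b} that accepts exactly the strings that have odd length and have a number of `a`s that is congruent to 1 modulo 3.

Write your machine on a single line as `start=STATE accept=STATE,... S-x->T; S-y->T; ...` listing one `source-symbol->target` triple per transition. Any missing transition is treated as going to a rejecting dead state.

start=q0; accept=q1; q0-a->q1; q0-b->q2; q1-a->q3; q1-b->q4; q2-a->q4; q2-b->q0; q3-a->q2; q3-b->q5; q4-a->q5; q4-b->q1; q5-a->q0; q5-b->q3

Handle the two conditions separately and then intersect. The first has 2 states tracking the input length modulo 2; the second has 3 states tracking the count of `a`s modulo 3. A product state is a pair (one from each), accepting exactly when both do.
With 6 states:
        a   b  
>  q0   q1  q2 
 * q1   q3  q4 
   q2   q4  q0 
   q3   q2  q5 
   q4   q5  q1 
   q5   q0  q3 
(> = start, * = accepting)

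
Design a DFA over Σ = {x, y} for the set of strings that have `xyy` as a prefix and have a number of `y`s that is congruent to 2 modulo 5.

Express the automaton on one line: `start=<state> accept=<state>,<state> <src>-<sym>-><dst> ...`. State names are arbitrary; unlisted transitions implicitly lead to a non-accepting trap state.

start=q0 accept=q6 q0-x->q1 q0-y->q2 q1-x->q3 q1-y->q4 q2-x->q2 q2-y->q5 q3-x->q3 q3-y->q2 q4-x->q2 q4-y->q6 q5-x->q5 q5-y->q7 q6-x->q6 q6-y->q8 q7-x->q7 q7-y->q9 q8-x->q8 q8-y->q10 q9-x->q9 q9-y->q3 q10-x->q10 q10-y->q11 q11-x->q11 q11-y->q12 q12-x->q12 q12-y->q6

Build one automaton per condition and run them in lockstep. The first has 5 states tracking whether the input so far still matches the prefix `xyy`; the second has 5 states tracking the count of `y`s modulo 5. A product state is a pair (one from each), accepting exactly when both do.
          x    y  
>  q0     q1   q2 
   q1     q3   q4 
   q2     q2   q5 
   q3     q3   q2 
   q4     q2   q6 
   q5     q5   q7 
 * q6     q6   q8 
   q7     q7   q9 
   q8     q8  q10 
   q9     q9   q3 
   q10   q10  q11 
   q11   q11  q12 
   q12   q12   q6 
(> = start, * = accepting)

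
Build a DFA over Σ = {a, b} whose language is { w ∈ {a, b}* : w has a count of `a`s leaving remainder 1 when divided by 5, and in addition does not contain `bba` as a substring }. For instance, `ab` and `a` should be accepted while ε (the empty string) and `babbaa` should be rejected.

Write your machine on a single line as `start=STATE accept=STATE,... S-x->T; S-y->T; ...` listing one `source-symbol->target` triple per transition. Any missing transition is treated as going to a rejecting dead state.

start=s0; accept=s1,s4,s8; s0-a->s1; s0-b->s2; s1-a->s3; s1-b->s4; s2-a->s1; s2-b->s5; s3-a->s6; s3-b->s7; s4-a->s3; s4-b->s8; s5-a->s5; s5-b->s5; s6-a->s9; s6-b->s10; s7-a->s6; s7-b->s5; s8-a->s5; s8-b->s8; s9-a->s0; s9-b->s11; s10-a->s9; s10-b->s5; s11-a->s0; s11-b->s5

Build one automaton per condition and run them in lockstep. The first has 5 states tracking the count of `a`s modulo 5; the second has 4 states tracking partial matches of the forbidden pattern `bba`. A product state is a pair (one from each), accepting exactly when both do. After merging equivalent states the machine shrinks.
12 states suffice.
          a    b  
>  s0     s1   s2 
 * s1     s3   s4 
   s2     s1   s5 
   s3     s6   s7 
 * s4     s3   s8 
   s5     s5   s5 
   s6     s9  s10 
   s7     s6   s5 
 * s8     s5   s8 
   s9     s0  s11 
   s10    s9   s5 
   s11    s0   s5 
(> = start, * = accepting)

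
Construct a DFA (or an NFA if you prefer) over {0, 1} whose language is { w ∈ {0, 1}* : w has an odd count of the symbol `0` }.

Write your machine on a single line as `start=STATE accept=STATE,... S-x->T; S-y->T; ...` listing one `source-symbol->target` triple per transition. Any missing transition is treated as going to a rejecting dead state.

The only thing that matters is how many `0`s have appeared, reduced mod 2. Use one state per residue: A for 0, …, B for 1. Reading `0` moves to the next residue; anything else stays put. B is accepting.
       0  1 
>  A   B  A 
 * B   A  B 
(> = start, * = accepting)

start=A; accept=B; A-0->B; A-1->A; B-0->A; B-1->B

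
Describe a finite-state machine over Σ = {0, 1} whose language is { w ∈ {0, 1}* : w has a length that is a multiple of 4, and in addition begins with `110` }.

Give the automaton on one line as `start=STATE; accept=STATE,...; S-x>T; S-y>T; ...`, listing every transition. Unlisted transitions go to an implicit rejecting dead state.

Run two small machines in parallel and take their product. The first has 4 states tracking the input length modulo 4; the second has 5 states tracking whether the input so far still matches the prefix `110`. A product state is a pair (one from each), accepting exactly when both do.
          0    1  
>  S0     S1   S2 
   S1     S3   S3 
   S2     S3   S4 
   S3     S5   S5 
   S4     S6   S5 
   S5     S7   S7 
   S6     S8   S8 
   S7     S1   S1 
 * S8     S9   S9 
   S9    S10  S10 
   S10    S6   S6 
(> = start, * = accepting)

start=S0; accept=S8; S0-0>S1; S0-1>S2; S1-0>S3; S1-1>S3; S2-0>S3; S2-1>S4; S3-0>S5; S3-1>S5; S4-0>S6; S4-1>S5; S5-0>S7; S5-1>S7; S6-0>S8; S6-1>S8; S7-0>S1; S7-1>S1; S8-0>S9; S8-1>S9; S9-0>S10; S9-1>S10; S10-0>S6; S10-1>S6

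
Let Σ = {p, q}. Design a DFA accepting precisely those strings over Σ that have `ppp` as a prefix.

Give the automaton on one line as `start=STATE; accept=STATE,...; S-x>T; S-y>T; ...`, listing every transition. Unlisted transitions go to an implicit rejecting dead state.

start=S0; accept=S3; S0-p>S1; S0-q>S4; S1-p>S2; S1-q>S4; S2-p>S3; S2-q>S4; S3-p>S3; S3-q>S3; S4-p>S4; S4-q>S4

Check the first 3 symbols one by one: S0 through S2 record how many have matched `ppp` so far; any wrong symbol goes to the dead state S4. After all 3 match we enter the accepting sink S3.
With 5 states:
        p   q  
>  S0   S1  S4 
   S1   S2  S4 
   S2   S3  S4 
 * S3   S3  S3 
   S4   S4  S4 
(> = start, * = accepting)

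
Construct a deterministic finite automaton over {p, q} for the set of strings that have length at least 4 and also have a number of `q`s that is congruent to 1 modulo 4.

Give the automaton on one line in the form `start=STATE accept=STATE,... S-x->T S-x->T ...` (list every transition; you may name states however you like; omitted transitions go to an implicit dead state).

start=S0 accept=S9 S0-p->S1 S0-q->S2 S1-p->S3 S1-q->S4 S2-p->S4 S2-q->S5 S3-p->S6 S3-q->S7 S4-p->S7 S4-q->S5 S5-p->S5 S5-q->S8 S6-p->S6 S6-q->S9 S7-p->S9 S7-q->S5 S8-p->S8 S8-q->S6 S9-p->S9 S9-q->S5

Build one automaton per condition and run them in lockstep. The first has 6 states tracking the input length, saturating at 5; the second has 4 states tracking the count of `q`s modulo 4. A product state is a pair (one from each), accepting exactly when both do. After merging equivalent states the machine shrinks.
With 10 states:
        p   q  
>  S0   S1  S2 
   S1   S3  S4 
   S2   S4  S5 
   S3   S6  S7 
   S4   S7  S5 
   S5   S5  S8 
   S6   S6  S9 
   S7   S9  S5 
   S8   S8  S6 
 * S9   S9  S5 
(> = start, * = accepting)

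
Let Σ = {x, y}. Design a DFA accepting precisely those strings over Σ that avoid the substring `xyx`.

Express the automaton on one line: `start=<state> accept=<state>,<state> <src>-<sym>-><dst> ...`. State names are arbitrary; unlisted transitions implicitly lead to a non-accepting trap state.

This is the complement of 'contains `xyx`'. Use the same substring-matching states — q0 through q3 holding how much of `xyx` has just been matched — but flip the accepting set: everything except the trap q3 accepts.
With 4 states:
        x   y  
>* q0   q1  q0 
 * q1   q1  q2 
 * q2   q3  q0 
   q3   q3  q3 
(> = start, * = accepting)

start=q0 accept=q0,q1,q2 q0-x->q1 q0-y->q0 q1-x->q1 q1-y->q2 q2-x->q3 q2-y->q0 q3-x->q3 q3-y->q3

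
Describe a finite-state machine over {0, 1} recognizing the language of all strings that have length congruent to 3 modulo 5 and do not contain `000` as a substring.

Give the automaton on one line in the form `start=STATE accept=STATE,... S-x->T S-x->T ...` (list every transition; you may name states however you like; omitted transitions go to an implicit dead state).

start=s0 accept=s7,s8,s9 s0-0->s1 s0-1->s2 s1-0->s3 s1-1->s4 s2-0->s5 s2-1->s4 s3-0->s6 s3-1->s7 s4-0->s8 s4-1->s7 s5-0->s9 s5-1->s7 s6-0->s10 s6-1->s10 s7-0->s11 s7-1->s12 s8-0->s13 s8-1->s12 s9-0->s10 s9-1->s12 s10-0->s14 s10-1->s14 s11-0->s15 s11-1->s0 s12-0->s16 s12-1->s0 s13-0->s14 s13-1->s0 s14-0->s17 s14-1->s17 s15-0->s17 s15-1->s2 s16-0->s18 s16-1->s2 s17-0->s19 s17-1->s19 s18-0->s19 s18-1->s4 s19-0->s6 s19-1->s6

Run two small machines in parallel and take their product. The first has 5 states tracking the input length modulo 5; the second has 4 states tracking partial matches of the forbidden pattern `000`. A product state is a pair (one from each), accepting exactly when both do.
20 states suffice.
          0    1  
>  s0     s1   s2 
   s1     s3   s4 
   s2     s5   s4 
   s3     s6   s7 
   s4     s8   s7 
   s5     s9   s7 
   s6    s10  s10 
 * s7    s11  s12 
 * s8    s13  s12 
 * s9    s10  s12 
   s10   s14  s14 
   s11   s15   s0 
   s12   s16   s0 
   s13   s14   s0 
   s14   s17  s17 
   s15   s17   s2 
   s16   s18   s2 
   s17   s19  s19 
   s18   s19   s4 
   s19    s6   s6 
(> = start, * = accepting)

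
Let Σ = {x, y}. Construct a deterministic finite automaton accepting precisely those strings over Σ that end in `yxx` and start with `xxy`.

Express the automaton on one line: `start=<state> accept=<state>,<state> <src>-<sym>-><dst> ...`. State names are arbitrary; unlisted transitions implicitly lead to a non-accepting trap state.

start=S0 accept=S6 S0-x->S1 S0-y->S2 S1-x->S3 S1-y->S2 S2-x->S2 S2-y->S2 S3-x->S2 S3-y->S4 S4-x->S5 S4-y->S4 S5-x->S6 S5-y->S4 S6-x->S7 S6-y->S4 S7-x->S7 S7-y->S4

Build one automaton per condition and run them in lockstep. The first has 4 states tracking how much of the suffix `yxx` has currently been matched; the second has 5 states tracking whether the input so far still matches the prefix `xxy`. A product state is a pair (one from each), accepting exactly when both do. Equivalent product states are then merged.
With 8 states:
        x   y  
>  S0   S1  S2 
   S1   S3  S2 
   S2   S2  S2 
   S3   S2  S4 
   S4   S5  S4 
   S5   S6  S4 
 * S6   S7  S4 
   S7   S7  S4 
(> = start, * = accepting)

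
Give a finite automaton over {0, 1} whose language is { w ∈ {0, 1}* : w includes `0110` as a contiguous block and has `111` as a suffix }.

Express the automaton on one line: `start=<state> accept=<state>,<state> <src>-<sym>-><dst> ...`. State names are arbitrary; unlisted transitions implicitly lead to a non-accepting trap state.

Build one automaton per condition and run them in lockstep. One (5 states) tracks whether and how much of `0110` has been seen; the other (4 states) tracks how much of the suffix `111` has currently been matched. Each combined state is a pair, one component from each; accept when both components accept.
          0    1  
>  q0     q1   q2 
   q1     q1   q3 
   q2     q1   q4 
   q3     q1   q5 
   q4     q1   q6 
   q5     q7   q6 
   q6     q1   q6 
   q7     q7   q8 
   q8     q7   q9 
   q9     q7  q10 
 * q10    q7  q10 
(> = start, * = accepting)

start=q0 accept=q10 q0-0->q1 q0-1->q2 q1-0->q1 q1-1->q3 q2-0->q1 q2-1->q4 q3-0->q1 q3-1->q5 q4-0->q1 q4-1->q6 q5-0->q7 q5-1->q6 q6-0->q1 q6-1->q6 q7-0->q7 q7-1->q8 q8-0->q7 q8-1->q9 q9-0->q7 q9-1->q10 q10-0->q7 q10-1->q10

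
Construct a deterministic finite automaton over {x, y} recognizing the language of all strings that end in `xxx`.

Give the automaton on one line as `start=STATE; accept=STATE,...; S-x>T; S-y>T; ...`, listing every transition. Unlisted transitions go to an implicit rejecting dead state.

start=q0; accept=q3; q0-x>q1; q0-y>q0; q1-x>q2; q1-y>q0; q2-x>q3; q2-y>q0; q3-x>q3; q3-y>q0

Let each state record the length of the longest suffix of the input read so far that is also a prefix of `xxx`. q1 means the last symbol is `x`; q2 means the last 2 symbols are `xx`; q3 means the last 3 symbols are `xxx`. Accept only at q3, where the string currently ends in `xxx`.
        x   y  
>  q0   q1  q0 
   q1   q2  q0 
   q2   q3  q0 
 * q3   q3  q0 
(> = start, * = accepting)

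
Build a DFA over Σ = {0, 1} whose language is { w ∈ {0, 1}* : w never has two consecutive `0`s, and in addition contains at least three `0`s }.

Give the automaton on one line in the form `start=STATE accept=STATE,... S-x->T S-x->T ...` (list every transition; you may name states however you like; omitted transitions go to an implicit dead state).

start=q0 accept=q8,q9,q10,q11 q0-0->q1 q0-1->q0 q1-0->q2 q1-1->q3 q2-0->q4 q2-1->q2 q3-0->q5 q3-1->q3 q4-0->q6 q4-1->q4 q5-0->q4 q5-1->q7 q6-0->q6 q6-1->q6 q7-0->q8 q7-1->q7 q8-0->q6 q8-1->q9 q9-0->q10 q9-1->q9 q10-0->q6 q10-1->q11 q11-0->q10 q11-1->q11

Handle the two conditions separately and then intersect. The first has 3 states tracking partial matches of the forbidden pattern `00`; the second has 5 states tracking the count of `0`s, saturating at 4. A product state is a pair (one from each), accepting exactly when both do.
          0    1  
>  q0     q1   q0 
   q1     q2   q3 
   q2     q4   q2 
   q3     q5   q3 
   q4     q6   q4 
   q5     q4   q7 
   q6     q6   q6 
   q7     q8   q7 
 * q8     q6   q9 
 * q9    q10   q9 
 * q10    q6  q11 
 * q11   q10  q11 
(> = start, * = accepting)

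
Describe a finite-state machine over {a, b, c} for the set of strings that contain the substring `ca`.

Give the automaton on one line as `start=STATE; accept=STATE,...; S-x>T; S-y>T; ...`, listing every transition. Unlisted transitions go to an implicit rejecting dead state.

start=S0; accept=S2; S0-a>S0; S0-b>S0; S0-c>S1; S1-a>S2; S1-b>S0; S1-c>S1; S2-a>S2; S2-b>S2; S2-c>S2

States S0..S1 record the length of the longest prefix of `ca` that matches the current input suffix. Reaching S2 means `ca` has been seen, and we stay there forever. Accept from S2.
With 3 states:
        a   b   c  
>  S0   S0  S0  S1 
   S1   S2  S0  S1 
 * S2   S2  S2  S2 
(> = start, * = accepting)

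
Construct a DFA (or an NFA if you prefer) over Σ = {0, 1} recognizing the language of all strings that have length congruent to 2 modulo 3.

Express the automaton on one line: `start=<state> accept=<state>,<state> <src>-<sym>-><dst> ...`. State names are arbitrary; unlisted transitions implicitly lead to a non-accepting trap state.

start=A accept=C A-0->B A-1->B B-0->C B-1->C C-0->A C-1->A

Only the length mod 3 matters, so use a 3-cycle: from any state, every input symbol moves to the next state, wrapping C back to A. Mark C accepting.
A 3-state machine:
       0  1 
>  A   B  B 
   B   C  C 
 * C   A  A 
(> = start, * = accepting)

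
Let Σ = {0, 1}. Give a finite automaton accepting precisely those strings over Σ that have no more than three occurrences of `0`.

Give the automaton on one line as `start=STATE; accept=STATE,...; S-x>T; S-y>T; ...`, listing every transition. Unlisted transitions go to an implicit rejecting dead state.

start=q0; accept=q0,q1,q2,q3; q0-0>q1; q0-1>q0; q1-0>q2; q1-1>q1; q2-0>q3; q2-1>q2; q3-0>q4; q3-1>q3; q4-0>q4; q4-1>q4

Count `0`s, saturating at 4: states q0 through q3 mean 0 through 3 `0`s seen; q4 means more than 3. Each `0` increments (capped at q4); other symbols loop. Accept from {q0, q1, q2, q3}.
5 states suffice.
        0   1  
>* q0   q1  q0 
 * q1   q2  q1 
 * q2   q3  q2 
 * q3   q4  q3 
   q4   q4  q4 
(> = start, * = accepting)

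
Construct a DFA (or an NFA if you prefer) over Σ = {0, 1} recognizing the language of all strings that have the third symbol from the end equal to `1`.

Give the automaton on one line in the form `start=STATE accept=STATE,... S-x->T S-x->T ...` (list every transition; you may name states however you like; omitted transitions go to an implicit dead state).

start=q0 accept=q11,q12,q13,q14 q0-0->q1 q0-1->q2 q1-0->q3 q1-1->q4 q2-0->q5 q2-1->q6 q3-0->q7 q3-1->q8 q4-0->q9 q4-1->q10 q5-0->q11 q5-1->q12 q6-0->q13 q6-1->q14 q7-0->q7 q7-1->q8 q8-0->q9 q8-1->q10 q9-0->q11 q9-1->q12 q10-0->q13 q10-1->q14 q11-0->q7 q11-1->q8 q12-0->q9 q12-1->q10 q13-0->q11 q13-1->q12 q14-0->q13 q14-1->q14

A DFA must remember the last 3 symbols (since which symbol is third-to-last isn't known until the input ends). Use one state per possible window of the last ≤3 symbols; accept from those whose window starts with `1`.
15 states suffice.
          0    1  
>  q0     q1   q2 
   q1     q3   q4 
   q2     q5   q6 
   q3     q7   q8 
   q4     q9  q10 
   q5    q11  q12 
   q6    q13  q14 
   q7     q7   q8 
   q8     q9  q10 
   q9    q11  q12 
   q10   q13  q14 
 * q11    q7   q8 
 * q12    q9  q10 
 * q13   q11  q12 
 * q14   q13  q14 
(> = start, * = accepting)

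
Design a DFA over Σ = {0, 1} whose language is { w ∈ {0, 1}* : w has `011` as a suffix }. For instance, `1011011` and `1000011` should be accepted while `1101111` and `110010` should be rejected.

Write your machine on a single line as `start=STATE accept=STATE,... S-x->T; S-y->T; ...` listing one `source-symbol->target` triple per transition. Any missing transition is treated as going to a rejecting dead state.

Remember how much of `011` the current input suffix matches. State q0 means no match yet; q1 means the last symbol is `0`; q2 means the last 2 symbols are `01`; q3 means the last 3 symbols are `011`. Only q3 accepts. On a mismatch, fall back to the longest proper suffix that is still a prefix of `011`.
A 4-state machine:
        0   1  
>  q0   q1  q0 
   q1   q1  q2 
   q2   q1  q3 
 * q3   q1  q0 
(> = start, * = accepting)

start=q0; accept=q3; q0-0->q1; q0-1->q0; q1-0->q1; q1-1->q2; q2-0->q1; q2-1->q3; q3-0->q1; q3-1->q0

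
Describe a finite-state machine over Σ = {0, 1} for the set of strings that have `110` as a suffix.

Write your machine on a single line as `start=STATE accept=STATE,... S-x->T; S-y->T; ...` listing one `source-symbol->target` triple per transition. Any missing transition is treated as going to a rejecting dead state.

start=q0; accept=q3; q0-0->q0; q0-1->q1; q1-0->q0; q1-1->q2; q2-0->q3; q2-1->q2; q3-0->q0; q3-1->q1

Remember how much of `110` the current input suffix matches. State q0 means no match yet; q1 means the last symbol is `1`; q2 means the last 2 symbols are `11`; q3 means the last 3 symbols are `110`. Only q3 accepts. On a mismatch, fall back to the longest proper suffix that is still a prefix of `110`.
With 4 states:
        0   1  
>  q0   q0  q1 
   q1   q0  q2 
   q2   q3  q2 
 * q3   q0  q1 
(> = start, * = accepting)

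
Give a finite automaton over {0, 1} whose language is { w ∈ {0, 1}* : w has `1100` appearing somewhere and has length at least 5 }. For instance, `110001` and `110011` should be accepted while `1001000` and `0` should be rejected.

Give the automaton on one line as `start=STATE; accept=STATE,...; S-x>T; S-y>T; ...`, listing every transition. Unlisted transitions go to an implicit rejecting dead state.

Run two small machines in parallel and take their product. The first has 5 states tracking whether and how much of `1100` has been seen; the second has 7 states tracking the input length, saturating at 6. A product state is a pair (one from each), accepting exactly when both do. Equivalent product states are then merged.
A 10-state machine:
        0   1  
>  S0   S1  S2 
   S1   S1  S3 
   S2   S1  S4 
   S3   S1  S5 
   S4   S6  S5 
   S5   S7  S5 
   S6   S8  S3 
   S7   S9  S3 
   S8   S9  S9 
 * S9   S9  S9 
(> = start, * = accepting)

start=S0; accept=S9; S0-0>S1; S0-1>S2; S1-0>S1; S1-1>S3; S2-0>S1; S2-1>S4; S3-0>S1; S3-1>S5; S4-0>S6; S4-1>S5; S5-0>S7; S5-1>S5; S6-0>S8; S6-1>S3; S7-0>S9; S7-1>S3; S8-0>S9; S8-1>S9; S9-0>S9; S9-1>S9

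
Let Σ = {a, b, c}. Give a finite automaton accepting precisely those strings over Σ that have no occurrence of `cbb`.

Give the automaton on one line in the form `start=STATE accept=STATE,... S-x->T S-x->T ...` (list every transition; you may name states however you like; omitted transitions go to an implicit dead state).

This is the complement of 'contains `cbb`'. Use the same substring-matching states — q0 through q3 holding how much of `cbb` has just been matched — but flip the accepting set: everything except the trap q3 accepts.
A 4-state machine:
        a   b   c  
>* q0   q0  q0  q1 
 * q1   q0  q2  q1 
 * q2   q0  q3  q1 
   q3   q3  q3  q3 
(> = start, * = accepting)

start=q0 accept=q0,q1,q2 q0-a->q0 q0-b->q0 q0-c->q1 q1-a->q0 q1-b->q2 q1-c->q1 q2-a->q0 q2-b->q3 q2-c->q1 q3-a->q3 q3-b->q3 q3-c->q3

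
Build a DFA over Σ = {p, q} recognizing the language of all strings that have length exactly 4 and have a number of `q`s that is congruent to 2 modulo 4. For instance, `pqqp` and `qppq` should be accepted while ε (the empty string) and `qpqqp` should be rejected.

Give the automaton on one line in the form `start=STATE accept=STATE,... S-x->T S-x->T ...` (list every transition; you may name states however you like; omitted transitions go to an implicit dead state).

Build one automaton per condition and run them in lockstep. One (6 states) tracks the input length, saturating at 5; the other (4 states) tracks the count of `q`s modulo 4. Each combined state is a pair, one component from each; accept when both components accept.
18 states suffice.
          p    q  
>  s0     s1   s2 
   s1     s3   s4 
   s2     s4   s5 
   s3     s6   s7 
   s4     s7   s8 
   s5     s8   s9 
   s6    s10  s11 
   s7    s11  s12 
   s8    s12  s13 
   s9    s13  s10 
   s10   s14  s15 
   s11   s15  s16 
 * s12   s16  s17 
   s13   s17  s14 
   s14   s14  s15 
   s15   s15  s16 
   s16   s16  s17 
   s17   s17  s14 
(> = start, * = accepting)

start=s0 accept=s12 s0-p->s1 s0-q->s2 s1-p->s3 s1-q->s4 s2-p->s4 s2-q->s5 s3-p->s6 s3-q->s7 s4-p->s7 s4-q->s8 s5-p->s8 s5-q->s9 s6-p->s10 s6-q->s11 s7-p->s11 s7-q->s12 s8-p->s12 s8-q->s13 s9-p->s13 s9-q->s10 s10-p->s14 s10-q->s15 s11-p->s15 s11-q->s16 s12-p->s16 s12-q->s17 s13-p->s17 s13-q->s14 s14-p->s14 s14-q->s15 s15-p->s15 s15-q->s16 s16-p->s16 s16-q->s17 s17-p->s17 s17-q->s14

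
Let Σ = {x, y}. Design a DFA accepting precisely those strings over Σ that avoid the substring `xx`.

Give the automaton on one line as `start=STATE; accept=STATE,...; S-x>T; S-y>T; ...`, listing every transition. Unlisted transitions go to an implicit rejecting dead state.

Track partial matches of the forbidden pattern `xx`. State q2 is a dead state reached once `xx` has occurred; every other state accepts. q0 means no part of `xx` is currently matched.
With 3 states:
        x   y  
>* q0   q1  q0 
 * q1   q2  q0 
   q2   q2  q2 
(> = start, * = accepting)

start=q0; accept=q0,q1; q0-x>q1; q0-y>q0; q1-x>q2; q1-y>q0; q2-x>q2; q2-y>q2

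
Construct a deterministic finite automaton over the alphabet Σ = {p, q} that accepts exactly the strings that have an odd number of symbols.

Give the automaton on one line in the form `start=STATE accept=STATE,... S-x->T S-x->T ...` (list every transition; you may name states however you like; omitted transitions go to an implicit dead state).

Only the length mod 2 matters, so use a 2-cycle: from any state, every input symbol moves to the next state, wrapping S1 back to S0. Mark S1 accepting.
        p   q  
>  S0   S1  S1 
 * S1   S0  S0 
(> = start, * = accepting)

start=S0 accept=S1 S0-p->S1 S0-q->S1 S1-p->S0 S1-q->S0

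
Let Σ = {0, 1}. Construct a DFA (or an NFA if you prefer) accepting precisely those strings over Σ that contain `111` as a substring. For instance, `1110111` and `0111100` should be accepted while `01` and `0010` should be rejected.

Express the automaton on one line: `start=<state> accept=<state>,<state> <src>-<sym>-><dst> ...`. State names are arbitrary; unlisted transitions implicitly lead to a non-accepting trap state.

start=s0 accept=s3 s0-0->s0 s0-1->s1 s1-0->s0 s1-1->s2 s2-0->s0 s2-1->s3 s3-0->s3 s3-1->s3

States s0..s2 record the length of the longest prefix of `111` that matches the current input suffix. Reaching s3 means `111` has been seen, and we stay there forever. Accept from s3.
With 4 states:
        0   1  
>  s0   s0  s1 
   s1   s0  s2 
   s2   s0  s3 
 * s3   s3  s3 
(> = start, * = accepting)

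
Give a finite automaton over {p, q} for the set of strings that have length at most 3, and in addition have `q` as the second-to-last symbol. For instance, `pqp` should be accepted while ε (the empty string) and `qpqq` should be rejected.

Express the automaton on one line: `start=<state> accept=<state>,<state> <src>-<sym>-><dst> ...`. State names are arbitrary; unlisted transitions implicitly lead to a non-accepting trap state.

Run two small machines in parallel and take their product. The first has 5 states tracking the input length, saturating at 4; the second has 7 states tracking the last 2 symbols read. A product state is a pair (one from each), accepting exactly when both do. Minimizing collapses redundant product states.
With 7 states:
        p   q  
>  s0   s1  s2 
   s1   s3  s4 
   s2   s5  s6 
   s3   s3  s3 
   s4   s5  s5 
 * s5   s3  s3 
 * s6   s5  s5 
(> = start, * = accepting)

start=s0 accept=s5,s6 s0-p->s1 s0-q->s2 s1-p->s3 s1-q->s4 s2-p->s5 s2-q->s6 s3-p->s3 s3-q->s3 s4-p->s5 s4-q->s5 s5-p->s3 s5-q->s3 s6-p->s5 s6-q->s5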